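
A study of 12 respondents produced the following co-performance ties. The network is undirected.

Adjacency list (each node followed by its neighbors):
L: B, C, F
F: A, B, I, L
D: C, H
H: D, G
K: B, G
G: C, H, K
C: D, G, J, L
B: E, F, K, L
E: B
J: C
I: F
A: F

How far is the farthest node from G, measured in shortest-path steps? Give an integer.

4

Distances from G: A:4, B:2, C:1, D:2, E:3, F:3, H:1, I:4, J:2, K:1, L:2.
The largest is 4 (to A and I), so the eccentricity of G is 4.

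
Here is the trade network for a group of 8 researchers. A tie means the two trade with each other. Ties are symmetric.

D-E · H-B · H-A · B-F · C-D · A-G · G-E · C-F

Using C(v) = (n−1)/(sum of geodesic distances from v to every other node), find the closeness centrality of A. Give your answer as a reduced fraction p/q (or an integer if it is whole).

Distances from A: B:2, C:4, D:3, E:2, F:3, G:1, H:1. Sum = 16.
n = 8, so closeness = 7/16.

7/16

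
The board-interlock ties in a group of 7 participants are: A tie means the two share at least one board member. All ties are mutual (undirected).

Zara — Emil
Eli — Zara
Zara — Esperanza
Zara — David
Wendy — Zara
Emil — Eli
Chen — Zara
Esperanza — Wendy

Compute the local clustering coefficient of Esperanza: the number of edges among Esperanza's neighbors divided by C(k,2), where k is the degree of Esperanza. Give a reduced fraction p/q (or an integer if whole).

1

Esperanza's neighbors: Wendy and Zara (k = 2).
Possible neighbor pairs: C(2,2) = 1. Edges among them: Wendy–Zara → e = 1.
Clustering(Esperanza) = 1/1.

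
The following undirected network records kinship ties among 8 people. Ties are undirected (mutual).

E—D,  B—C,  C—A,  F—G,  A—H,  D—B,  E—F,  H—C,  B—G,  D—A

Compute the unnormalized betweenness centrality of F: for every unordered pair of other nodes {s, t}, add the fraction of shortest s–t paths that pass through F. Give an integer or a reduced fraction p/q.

Pairs whose geodesics pass through F — E–G: 1.
All other pairs contribute 0.
Summing the contributions gives betweenness(F) = 1.

1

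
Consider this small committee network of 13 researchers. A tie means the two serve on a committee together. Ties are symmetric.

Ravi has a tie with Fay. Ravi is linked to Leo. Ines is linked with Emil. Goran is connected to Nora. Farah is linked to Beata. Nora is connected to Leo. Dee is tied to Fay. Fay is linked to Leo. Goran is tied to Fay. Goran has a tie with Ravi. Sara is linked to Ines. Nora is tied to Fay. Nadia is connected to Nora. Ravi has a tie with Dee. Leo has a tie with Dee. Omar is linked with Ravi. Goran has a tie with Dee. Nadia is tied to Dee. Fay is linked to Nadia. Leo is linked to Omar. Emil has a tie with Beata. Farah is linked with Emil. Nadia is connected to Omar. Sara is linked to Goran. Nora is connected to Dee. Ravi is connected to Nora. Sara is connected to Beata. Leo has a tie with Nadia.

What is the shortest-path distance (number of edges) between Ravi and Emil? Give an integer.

One shortest route is Ravi – Goran – Sara – Ines – Emil, which uses 4 edges, and at distance 3 from Ravi we only reach {Beata, Ines}, which does not include Emil. So d(Ravi,Emil) = 4.

4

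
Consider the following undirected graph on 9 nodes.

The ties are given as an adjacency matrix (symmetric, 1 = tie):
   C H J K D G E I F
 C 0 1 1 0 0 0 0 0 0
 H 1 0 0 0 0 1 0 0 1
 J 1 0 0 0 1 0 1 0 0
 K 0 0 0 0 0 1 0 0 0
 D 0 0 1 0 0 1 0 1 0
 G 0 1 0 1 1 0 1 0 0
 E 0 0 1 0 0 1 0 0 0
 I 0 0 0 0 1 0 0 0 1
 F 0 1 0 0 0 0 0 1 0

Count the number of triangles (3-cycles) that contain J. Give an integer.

J's neighbors are C, D, and E, but none of them are tied to each other, so no triangle contains J.

0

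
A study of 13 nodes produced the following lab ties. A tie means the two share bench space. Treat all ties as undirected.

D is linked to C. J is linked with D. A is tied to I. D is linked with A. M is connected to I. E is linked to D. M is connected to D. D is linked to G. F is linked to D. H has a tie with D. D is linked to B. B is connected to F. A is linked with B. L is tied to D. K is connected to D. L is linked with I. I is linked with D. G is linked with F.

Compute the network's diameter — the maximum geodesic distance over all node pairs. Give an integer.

Eccentricity of each node (its greatest distance to any other): A:2, B:2, C:2, D:1, E:2, F:2, G:2, H:2, I:2, J:2, K:2, L:2, M:2.
The maximum eccentricity is 2, realized for instance by the pair L–B via L – D – B. So the diameter is 2.

2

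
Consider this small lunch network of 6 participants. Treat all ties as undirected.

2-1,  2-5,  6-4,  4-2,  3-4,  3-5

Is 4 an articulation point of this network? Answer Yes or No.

Yes

Removing 4 leaves {1, 2, 3, and 5} with no path to {6}, so the network splits into 2 components. 4 is a cut vertex.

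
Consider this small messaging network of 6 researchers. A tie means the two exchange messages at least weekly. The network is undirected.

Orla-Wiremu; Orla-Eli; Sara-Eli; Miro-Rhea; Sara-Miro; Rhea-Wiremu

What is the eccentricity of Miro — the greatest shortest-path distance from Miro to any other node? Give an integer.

Distances from Miro: Eli:2, Orla:3, Rhea:1, Sara:1, Wiremu:2.
The largest is 3 (to Orla), so the eccentricity of Miro is 3.

3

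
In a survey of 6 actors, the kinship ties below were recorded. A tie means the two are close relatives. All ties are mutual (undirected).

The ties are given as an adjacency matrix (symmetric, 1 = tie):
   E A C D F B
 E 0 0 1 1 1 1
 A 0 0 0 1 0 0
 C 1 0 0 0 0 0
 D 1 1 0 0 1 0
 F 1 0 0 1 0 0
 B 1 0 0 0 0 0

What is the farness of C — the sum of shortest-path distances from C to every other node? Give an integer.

Distances from C: A:3, B:2, D:2, E:1, F:2.
Sum = 3 + 2 + 2 + 1 + 2 = 10.

10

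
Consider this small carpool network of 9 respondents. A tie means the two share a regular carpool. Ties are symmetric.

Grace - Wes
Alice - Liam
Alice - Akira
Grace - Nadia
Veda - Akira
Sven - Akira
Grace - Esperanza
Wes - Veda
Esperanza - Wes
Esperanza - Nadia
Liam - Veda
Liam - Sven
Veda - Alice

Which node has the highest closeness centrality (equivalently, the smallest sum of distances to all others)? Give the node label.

Farness (sum of distances to all others) for each node — Akira:17, Alice:17, Esperanza:18, Grace:18, Liam:17, Nadia:24, Sven:22, Veda:13, Wes:14.
The smallest farness is 13, for Veda, so Veda has the highest closeness.

Veda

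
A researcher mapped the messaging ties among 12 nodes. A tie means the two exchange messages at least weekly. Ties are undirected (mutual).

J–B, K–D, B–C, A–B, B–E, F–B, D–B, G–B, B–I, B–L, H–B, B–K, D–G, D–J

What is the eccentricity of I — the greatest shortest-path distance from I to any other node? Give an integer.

Distances from I: A:2, B:1, C:2, D:2, E:2, F:2, G:2, H:2, J:2, K:2, L:2.
The largest is 2 (to J, E, K, H, L, C, A, D, F, and G), so the eccentricity of I is 2.

2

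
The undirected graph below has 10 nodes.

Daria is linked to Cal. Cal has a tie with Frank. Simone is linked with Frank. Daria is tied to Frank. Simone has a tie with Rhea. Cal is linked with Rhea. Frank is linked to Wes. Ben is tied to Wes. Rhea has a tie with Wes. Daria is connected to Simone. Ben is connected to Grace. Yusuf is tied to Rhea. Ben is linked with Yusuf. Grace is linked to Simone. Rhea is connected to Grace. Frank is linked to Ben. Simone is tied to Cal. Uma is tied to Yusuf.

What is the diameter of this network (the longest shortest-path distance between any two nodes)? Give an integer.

4

Eccentricity of each node (its greatest distance to any other): Ben:2, Cal:3, Daria:4, Frank:3, Grace:3, Rhea:2, Simone:3, Uma:4, Wes:3, Yusuf:3.
The maximum eccentricity is 4, realized for instance by the pair Uma–Daria via Uma – Yusuf – Ben – Frank – Daria. So the diameter is 4.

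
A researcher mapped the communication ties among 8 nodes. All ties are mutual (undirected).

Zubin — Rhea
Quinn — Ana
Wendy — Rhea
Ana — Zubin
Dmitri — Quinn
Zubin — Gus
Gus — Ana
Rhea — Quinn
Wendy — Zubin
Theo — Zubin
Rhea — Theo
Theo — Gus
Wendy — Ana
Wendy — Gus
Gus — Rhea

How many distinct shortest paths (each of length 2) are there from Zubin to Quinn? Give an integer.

2

The shortest distance is 2. The length-2 paths are: Zubin–Ana–Quinn; Zubin–Rhea–Quinn.
That gives 2 distinct shortest paths.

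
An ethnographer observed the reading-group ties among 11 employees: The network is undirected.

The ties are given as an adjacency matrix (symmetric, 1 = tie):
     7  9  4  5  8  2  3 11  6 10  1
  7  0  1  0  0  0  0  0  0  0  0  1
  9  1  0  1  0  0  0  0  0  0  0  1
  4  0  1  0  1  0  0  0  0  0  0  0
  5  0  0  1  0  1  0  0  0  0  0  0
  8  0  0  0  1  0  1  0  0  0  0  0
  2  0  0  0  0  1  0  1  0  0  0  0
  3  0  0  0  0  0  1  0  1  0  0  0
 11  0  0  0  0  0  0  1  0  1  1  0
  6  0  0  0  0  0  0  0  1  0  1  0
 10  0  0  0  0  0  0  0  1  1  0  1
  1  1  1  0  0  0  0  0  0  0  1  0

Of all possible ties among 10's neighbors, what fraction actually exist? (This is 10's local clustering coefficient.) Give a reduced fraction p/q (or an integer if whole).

1/3

10's neighbors: 1, 6, and 11 (k = 3).
Possible neighbor pairs: C(3,2) = 3. Edges among them: 6–11 → e = 1.
Clustering(10) = 1/3.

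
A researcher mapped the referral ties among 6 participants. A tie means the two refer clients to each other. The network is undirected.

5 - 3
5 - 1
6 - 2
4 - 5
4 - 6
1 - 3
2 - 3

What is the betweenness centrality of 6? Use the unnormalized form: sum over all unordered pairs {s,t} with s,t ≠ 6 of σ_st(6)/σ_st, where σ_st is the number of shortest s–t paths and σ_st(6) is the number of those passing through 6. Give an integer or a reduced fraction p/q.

1

Pairs whose geodesics pass through 6 — 2–4: 1.
All other pairs contribute 0.
Summing the contributions gives betweenness(6) = 1.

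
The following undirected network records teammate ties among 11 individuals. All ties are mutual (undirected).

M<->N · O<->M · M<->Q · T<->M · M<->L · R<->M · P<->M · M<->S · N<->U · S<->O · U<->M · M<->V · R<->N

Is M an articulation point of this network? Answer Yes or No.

Removing M leaves {N, R, and U} with no path to {Q}, so the network splits into 7 components. M is a cut vertex.

Yes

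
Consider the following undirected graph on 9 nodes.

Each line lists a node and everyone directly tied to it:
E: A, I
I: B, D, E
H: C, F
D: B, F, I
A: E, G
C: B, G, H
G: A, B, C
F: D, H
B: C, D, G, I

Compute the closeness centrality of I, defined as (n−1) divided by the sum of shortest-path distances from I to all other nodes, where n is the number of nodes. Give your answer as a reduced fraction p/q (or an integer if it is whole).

Distances from I: A:2, B:1, C:2, D:1, E:1, F:2, G:2, H:3. Sum = 14.
n = 9, so closeness = 8/14 = 4/7.

4/7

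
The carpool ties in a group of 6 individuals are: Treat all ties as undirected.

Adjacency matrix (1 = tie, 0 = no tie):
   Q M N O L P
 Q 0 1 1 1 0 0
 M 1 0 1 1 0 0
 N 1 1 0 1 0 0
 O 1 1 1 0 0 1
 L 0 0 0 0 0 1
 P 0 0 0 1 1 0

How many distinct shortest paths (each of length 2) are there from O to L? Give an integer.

1

The shortest distance is 2, and the only length-2 path is O–P–L. So there is exactly 1 shortest path.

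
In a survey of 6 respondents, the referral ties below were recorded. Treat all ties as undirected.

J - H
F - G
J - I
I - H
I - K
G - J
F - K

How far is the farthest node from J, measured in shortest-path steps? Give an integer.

Distances from J: F:2, G:1, H:1, I:1, K:2.
The largest is 2 (to K and F), so the eccentricity of J is 2.

2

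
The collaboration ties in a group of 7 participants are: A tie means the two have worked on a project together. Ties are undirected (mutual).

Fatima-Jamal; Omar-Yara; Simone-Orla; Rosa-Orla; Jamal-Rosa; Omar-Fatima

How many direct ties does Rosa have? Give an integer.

2

Rosa is directly tied to Jamal and Orla. That is 2 neighbors, so the degree of Rosa is 2.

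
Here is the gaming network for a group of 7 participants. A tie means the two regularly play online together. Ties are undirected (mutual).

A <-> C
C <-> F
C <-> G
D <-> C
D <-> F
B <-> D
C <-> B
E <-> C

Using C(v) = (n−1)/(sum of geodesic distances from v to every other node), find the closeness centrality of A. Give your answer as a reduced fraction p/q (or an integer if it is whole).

6/11

Distances from A: B:2, C:1, D:2, E:2, F:2, G:2. Sum = 11.
n = 7, so closeness = 6/11.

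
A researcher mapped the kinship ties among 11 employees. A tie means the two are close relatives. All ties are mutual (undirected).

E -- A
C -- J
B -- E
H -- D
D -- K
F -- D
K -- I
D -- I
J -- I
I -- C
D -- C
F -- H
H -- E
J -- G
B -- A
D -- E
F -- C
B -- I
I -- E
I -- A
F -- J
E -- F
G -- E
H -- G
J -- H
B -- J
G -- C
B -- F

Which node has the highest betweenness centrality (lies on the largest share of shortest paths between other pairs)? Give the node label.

Unnormalized betweenness of each node: A:0, B:7/5, C:17/10, D:68/15, E:119/20, F:39/20, G:7/10, H:6/5, I:118/15, J:27/10, K:0.
I has the largest value, 118/15, making it the main broker — the node through which the most shortest paths run.

I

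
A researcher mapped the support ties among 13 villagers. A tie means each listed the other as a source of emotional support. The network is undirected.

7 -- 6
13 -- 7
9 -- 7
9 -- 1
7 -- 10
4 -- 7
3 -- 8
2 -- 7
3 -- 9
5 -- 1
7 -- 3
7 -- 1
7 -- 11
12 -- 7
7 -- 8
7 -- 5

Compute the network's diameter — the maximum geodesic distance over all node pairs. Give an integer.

2

Eccentricity of each node (its greatest distance to any other): 1:2, 2:2, 3:2, 4:2, 5:2, 6:2, 7:1, 8:2, 9:2, 10:2, 11:2, 12:2, 13:2.
The maximum eccentricity is 2, realized for instance by the pair 6–11 via 6 – 7 – 11. So the diameter is 2.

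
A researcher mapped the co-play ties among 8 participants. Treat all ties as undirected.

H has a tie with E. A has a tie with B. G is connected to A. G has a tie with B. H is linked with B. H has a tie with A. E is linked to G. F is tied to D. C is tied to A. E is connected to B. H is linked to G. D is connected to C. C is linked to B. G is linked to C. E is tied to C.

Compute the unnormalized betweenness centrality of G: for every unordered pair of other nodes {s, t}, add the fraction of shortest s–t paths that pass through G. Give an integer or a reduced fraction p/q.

Pairs whose geodesics pass through G — F–H: 1/4; D–H: 1/4; C–H: 1/4; A–E: 1/4.
All other pairs contribute 0.
Summing the contributions gives betweenness(G) = 1.

1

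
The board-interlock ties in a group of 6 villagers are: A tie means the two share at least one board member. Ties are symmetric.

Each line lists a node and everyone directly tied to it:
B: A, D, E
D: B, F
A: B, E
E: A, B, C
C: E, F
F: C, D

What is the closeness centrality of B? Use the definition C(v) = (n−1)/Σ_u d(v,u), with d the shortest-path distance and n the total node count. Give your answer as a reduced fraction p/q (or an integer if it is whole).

5/7

Distances from B: A:1, C:2, D:1, E:1, F:2. Sum = 7.
n = 6, so closeness = 5/7.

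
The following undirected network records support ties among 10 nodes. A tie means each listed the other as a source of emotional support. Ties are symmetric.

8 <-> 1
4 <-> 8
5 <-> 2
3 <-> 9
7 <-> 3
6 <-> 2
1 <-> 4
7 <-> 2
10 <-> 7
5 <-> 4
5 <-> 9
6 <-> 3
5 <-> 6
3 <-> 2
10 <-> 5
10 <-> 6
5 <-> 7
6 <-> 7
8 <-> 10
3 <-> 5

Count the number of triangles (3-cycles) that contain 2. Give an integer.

2's neighbors: 3, 5, 6, and 7.
Neighbor pairs that are themselves tied: 2–3–5; 2–3–6; 2–3–7; 2–5–6; 2–5–7; 2–6–7. Each forms one triangle with 2, for 6 in total.

6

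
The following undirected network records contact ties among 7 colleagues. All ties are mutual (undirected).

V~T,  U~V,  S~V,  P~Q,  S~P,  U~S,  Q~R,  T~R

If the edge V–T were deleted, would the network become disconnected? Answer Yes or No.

Even without that edge, V still reaches T via V – S – P – Q – R – T, so the network stays connected. Not a bridge.

No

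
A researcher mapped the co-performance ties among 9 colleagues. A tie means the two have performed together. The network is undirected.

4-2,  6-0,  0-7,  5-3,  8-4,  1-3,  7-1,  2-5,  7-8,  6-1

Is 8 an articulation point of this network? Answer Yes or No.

No

Even without 8, every remaining node can still reach every other (the residual graph is connected), so 8 is not a cut vertex.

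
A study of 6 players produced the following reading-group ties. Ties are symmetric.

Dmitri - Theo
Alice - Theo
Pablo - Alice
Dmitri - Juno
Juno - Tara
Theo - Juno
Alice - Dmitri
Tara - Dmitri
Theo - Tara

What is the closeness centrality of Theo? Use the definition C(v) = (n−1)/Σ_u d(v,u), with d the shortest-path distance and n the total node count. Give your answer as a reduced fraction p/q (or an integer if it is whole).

Distances from Theo: Alice:1, Dmitri:1, Juno:1, Pablo:2, Tara:1. Sum = 6.
n = 6, so closeness = 5/6.

5/6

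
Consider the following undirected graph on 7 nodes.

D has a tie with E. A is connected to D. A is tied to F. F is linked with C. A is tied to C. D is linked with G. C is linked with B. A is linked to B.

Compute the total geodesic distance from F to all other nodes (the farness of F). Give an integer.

12

Distances from F: A:1, B:2, C:1, D:2, E:3, G:3.
Sum = 1 + 2 + 1 + 2 + 3 + 3 = 12.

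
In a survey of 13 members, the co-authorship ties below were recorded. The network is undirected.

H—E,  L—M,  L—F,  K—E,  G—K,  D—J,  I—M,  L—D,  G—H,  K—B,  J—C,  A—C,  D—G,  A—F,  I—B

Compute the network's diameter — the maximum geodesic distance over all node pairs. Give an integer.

6

Eccentricity of each node (its greatest distance to any other): A:6, B:5, C:5, D:3, E:6, F:5, G:4, H:5, I:5, J:4, K:5, L:4, M:4.
The maximum eccentricity is 6, realized for instance by the pair A–E via A – C – J – D – G – H – E. So the diameter is 6.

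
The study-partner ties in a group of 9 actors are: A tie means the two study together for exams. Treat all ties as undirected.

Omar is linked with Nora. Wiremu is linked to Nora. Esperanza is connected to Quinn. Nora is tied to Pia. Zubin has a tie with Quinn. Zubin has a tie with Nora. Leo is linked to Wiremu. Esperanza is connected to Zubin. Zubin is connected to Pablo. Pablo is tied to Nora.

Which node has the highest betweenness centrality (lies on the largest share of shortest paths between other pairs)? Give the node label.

Unnormalized betweenness of each node: Esperanza:0, Leo:0, Nora:21, Omar:0, Pablo:0, Pia:0, Quinn:0, Wiremu:7, Zubin:12.
Nora has the largest value, 21, making it the main broker — the node through which the most shortest paths run.

Nora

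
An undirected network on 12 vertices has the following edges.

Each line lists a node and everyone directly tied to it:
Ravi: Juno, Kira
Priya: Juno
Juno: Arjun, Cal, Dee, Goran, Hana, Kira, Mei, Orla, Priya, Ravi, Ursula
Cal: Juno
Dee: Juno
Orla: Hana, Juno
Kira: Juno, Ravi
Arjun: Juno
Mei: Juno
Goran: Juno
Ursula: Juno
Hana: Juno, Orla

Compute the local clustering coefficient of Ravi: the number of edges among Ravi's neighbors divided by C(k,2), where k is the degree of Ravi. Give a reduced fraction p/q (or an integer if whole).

Ravi's neighbors: Juno and Kira (k = 2).
Possible neighbor pairs: C(2,2) = 1. Edges among them: Juno–Kira → e = 1.
Clustering(Ravi) = 1/1.

1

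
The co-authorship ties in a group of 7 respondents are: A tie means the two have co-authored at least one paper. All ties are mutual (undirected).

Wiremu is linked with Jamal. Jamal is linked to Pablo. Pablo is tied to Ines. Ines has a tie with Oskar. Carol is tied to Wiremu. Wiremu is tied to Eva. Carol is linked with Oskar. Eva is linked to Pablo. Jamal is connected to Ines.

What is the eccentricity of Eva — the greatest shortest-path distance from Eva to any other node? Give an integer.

Distances from Eva: Carol:2, Ines:2, Jamal:2, Oskar:3, Pablo:1, Wiremu:1.
The largest is 3 (to Oskar), so the eccentricity of Eva is 3.

3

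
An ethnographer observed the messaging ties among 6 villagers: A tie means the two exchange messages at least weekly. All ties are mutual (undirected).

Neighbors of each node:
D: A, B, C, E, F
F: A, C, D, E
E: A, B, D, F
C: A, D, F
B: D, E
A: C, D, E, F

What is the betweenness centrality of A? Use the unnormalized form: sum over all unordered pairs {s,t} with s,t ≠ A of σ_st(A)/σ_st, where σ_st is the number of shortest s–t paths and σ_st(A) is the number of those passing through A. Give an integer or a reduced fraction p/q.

1/3

Pairs whose geodesics pass through A — C–E: 1/3.
All other pairs contribute 0.
Summing the contributions gives betweenness(A) = 1/3.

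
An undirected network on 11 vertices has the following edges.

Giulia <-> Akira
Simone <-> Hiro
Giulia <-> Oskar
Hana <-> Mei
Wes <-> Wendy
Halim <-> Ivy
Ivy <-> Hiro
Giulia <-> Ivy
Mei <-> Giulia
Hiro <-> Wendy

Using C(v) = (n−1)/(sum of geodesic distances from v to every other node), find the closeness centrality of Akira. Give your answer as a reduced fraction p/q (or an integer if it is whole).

10/29

Distances from Akira: Giulia:1, Halim:3, Hana:3, Hiro:3, Ivy:2, Mei:2, Oskar:2, Simone:4, Wendy:4, Wes:5. Sum = 29.
n = 11, so closeness = 10/29.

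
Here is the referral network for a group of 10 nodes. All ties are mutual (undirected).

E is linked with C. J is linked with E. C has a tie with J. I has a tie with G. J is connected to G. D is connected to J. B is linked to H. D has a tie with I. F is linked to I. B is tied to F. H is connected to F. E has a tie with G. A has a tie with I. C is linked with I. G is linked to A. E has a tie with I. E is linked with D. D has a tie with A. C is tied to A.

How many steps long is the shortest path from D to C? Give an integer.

2

One shortest route is D – E – C, which uses 2 edges, and D and C are not directly tied, so nothing shorter exists. So d(D,C) = 2.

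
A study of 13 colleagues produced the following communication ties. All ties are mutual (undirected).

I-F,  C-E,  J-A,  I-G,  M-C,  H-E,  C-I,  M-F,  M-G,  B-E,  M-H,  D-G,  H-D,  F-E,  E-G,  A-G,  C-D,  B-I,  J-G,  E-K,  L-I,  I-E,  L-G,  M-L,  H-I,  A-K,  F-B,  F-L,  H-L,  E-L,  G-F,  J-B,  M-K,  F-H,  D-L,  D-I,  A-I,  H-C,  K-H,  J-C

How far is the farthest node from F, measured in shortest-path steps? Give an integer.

Distances from F: A:2, B:1, C:2, D:2, E:1, G:1, H:1, I:1, J:2, K:2, L:1, M:1.
The largest is 2 (to D, C, K, A, and J), so the eccentricity of F is 2.

2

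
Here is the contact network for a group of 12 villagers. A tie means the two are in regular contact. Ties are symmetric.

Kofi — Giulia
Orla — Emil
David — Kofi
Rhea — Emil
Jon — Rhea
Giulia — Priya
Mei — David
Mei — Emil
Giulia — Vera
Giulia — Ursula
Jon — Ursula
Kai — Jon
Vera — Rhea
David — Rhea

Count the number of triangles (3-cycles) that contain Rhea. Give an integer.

0

Rhea's neighbors are David, Emil, Jon, and Vera, but none of them are tied to each other, so no triangle contains Rhea.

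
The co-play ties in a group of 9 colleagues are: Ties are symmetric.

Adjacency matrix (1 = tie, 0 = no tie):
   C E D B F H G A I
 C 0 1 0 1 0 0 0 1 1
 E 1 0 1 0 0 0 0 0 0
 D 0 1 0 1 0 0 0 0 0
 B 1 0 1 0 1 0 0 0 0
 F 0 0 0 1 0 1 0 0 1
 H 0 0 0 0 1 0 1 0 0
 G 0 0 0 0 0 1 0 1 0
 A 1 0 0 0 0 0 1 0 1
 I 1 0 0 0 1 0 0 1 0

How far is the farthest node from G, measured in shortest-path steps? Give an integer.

4

Distances from G: A:1, B:3, C:2, D:4, E:3, F:2, H:1, I:2.
The largest is 4 (to D), so the eccentricity of G is 4.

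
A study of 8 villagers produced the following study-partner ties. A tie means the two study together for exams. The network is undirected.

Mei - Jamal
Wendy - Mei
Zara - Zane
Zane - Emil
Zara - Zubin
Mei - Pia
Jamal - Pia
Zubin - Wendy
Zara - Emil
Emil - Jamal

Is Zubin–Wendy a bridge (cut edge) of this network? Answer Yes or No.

Even without that edge, Zubin still reaches Wendy via Zubin – Zara – Emil – Jamal – Mei – Wendy, so the network stays connected. Not a bridge.

No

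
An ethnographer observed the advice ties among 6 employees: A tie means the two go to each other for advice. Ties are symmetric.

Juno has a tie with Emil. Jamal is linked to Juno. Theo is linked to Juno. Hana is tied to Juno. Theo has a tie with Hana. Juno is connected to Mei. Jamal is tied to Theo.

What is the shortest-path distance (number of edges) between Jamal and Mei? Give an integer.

One shortest route is Jamal – Juno – Mei, which uses 2 edges, and Jamal and Mei are not directly tied, so nothing shorter exists. So d(Jamal,Mei) = 2.

2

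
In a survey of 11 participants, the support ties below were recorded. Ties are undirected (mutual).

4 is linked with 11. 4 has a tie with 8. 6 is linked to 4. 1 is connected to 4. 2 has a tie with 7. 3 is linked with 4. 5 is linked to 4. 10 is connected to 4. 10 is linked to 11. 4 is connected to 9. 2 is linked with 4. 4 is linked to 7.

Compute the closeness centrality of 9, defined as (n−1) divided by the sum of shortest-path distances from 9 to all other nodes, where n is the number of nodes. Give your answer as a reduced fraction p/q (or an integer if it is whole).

10/19

Distances from 9: 1:2, 2:2, 3:2, 4:1, 5:2, 6:2, 7:2, 8:2, 10:2, 11:2. Sum = 19.
n = 11, so closeness = 10/19.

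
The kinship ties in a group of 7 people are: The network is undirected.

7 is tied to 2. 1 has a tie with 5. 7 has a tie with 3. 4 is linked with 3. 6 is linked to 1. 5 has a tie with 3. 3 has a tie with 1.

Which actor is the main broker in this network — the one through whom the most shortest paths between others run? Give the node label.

Unnormalized betweenness of each node: 1:5, 2:0, 3:11, 4:0, 5:0, 6:0, 7:5.
3 has the largest value, 11, making it the main broker — the node through which the most shortest paths run.

3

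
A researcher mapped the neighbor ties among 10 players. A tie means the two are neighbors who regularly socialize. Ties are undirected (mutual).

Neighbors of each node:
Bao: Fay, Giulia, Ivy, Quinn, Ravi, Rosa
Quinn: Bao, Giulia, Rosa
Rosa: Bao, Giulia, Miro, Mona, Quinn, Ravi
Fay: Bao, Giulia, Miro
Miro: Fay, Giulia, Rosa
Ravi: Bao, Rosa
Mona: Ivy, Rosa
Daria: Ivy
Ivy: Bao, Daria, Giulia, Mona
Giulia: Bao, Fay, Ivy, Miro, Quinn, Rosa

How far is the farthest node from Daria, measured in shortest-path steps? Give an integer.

3

Distances from Daria: Bao:2, Fay:3, Giulia:2, Ivy:1, Miro:3, Mona:2, Quinn:3, Ravi:3, Rosa:3.
The largest is 3 (to Miro, Quinn, Fay, Rosa, and Ravi), so the eccentricity of Daria is 3.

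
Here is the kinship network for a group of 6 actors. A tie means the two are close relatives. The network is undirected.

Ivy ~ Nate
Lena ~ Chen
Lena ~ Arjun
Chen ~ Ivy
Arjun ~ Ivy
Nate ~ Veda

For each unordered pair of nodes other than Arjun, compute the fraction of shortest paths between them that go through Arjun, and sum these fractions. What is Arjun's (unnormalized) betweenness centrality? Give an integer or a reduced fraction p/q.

3/2

Pairs whose geodesics pass through Arjun — Ivy–Lena: 1/2; Veda–Lena: 1/2; Nate–Lena: 1/2.
All other pairs contribute 0.
Summing the contributions gives betweenness(Arjun) = 3/2.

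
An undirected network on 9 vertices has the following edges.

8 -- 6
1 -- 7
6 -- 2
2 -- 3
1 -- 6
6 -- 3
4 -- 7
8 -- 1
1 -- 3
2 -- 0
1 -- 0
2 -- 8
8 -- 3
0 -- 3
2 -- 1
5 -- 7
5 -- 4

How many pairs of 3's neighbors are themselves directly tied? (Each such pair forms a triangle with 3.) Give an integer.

3's neighbors: 0, 1, 2, 6, and 8.
Neighbor pairs that are themselves tied: 3–0–1; 3–0–2; 3–1–2; 3–1–6; 3–1–8; 3–2–6; 3–2–8; 3–6–8. Each forms one triangle with 3, for 8 in total.

8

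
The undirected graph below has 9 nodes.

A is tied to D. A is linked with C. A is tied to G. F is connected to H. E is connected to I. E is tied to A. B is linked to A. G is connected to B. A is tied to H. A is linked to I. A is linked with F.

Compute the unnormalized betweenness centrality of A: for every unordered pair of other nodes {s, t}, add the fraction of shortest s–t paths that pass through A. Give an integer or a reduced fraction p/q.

25

Pairs whose geodesics pass through A — B–F: 1; B–C: 1; B–E: 1; B–I: 1; B–H: 1; B–D: 1; F–C: 1; F–E: 1; F–G: 1; F–I: 1; F–D: 1; C–E: 1; C–G: 1; C–I: 1 … (+11 more pairs).
All other pairs contribute 0.
Summing the contributions gives betweenness(A) = 25.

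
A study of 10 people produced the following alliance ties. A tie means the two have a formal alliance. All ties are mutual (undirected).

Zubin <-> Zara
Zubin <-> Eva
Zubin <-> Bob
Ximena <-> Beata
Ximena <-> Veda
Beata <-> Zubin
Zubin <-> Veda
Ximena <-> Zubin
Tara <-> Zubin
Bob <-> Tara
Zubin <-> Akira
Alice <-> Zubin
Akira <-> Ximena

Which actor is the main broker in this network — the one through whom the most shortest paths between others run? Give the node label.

Zubin

Unnormalized betweenness of each node: Akira:0, Alice:0, Beata:0, Bob:0, Eva:0, Tara:0, Veda:0, Ximena:3/2, Zara:0, Zubin:61/2.
Zubin has the largest value, 61/2, making it the main broker — the node through which the most shortest paths run.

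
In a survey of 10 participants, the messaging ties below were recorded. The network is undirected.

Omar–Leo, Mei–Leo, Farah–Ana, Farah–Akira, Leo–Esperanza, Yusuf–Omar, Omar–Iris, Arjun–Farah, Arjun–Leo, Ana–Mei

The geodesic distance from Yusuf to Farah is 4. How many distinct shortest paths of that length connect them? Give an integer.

The shortest distance is 4, and the only length-4 path is Yusuf–Omar–Leo–Arjun–Farah. So there is exactly 1 shortest path.

1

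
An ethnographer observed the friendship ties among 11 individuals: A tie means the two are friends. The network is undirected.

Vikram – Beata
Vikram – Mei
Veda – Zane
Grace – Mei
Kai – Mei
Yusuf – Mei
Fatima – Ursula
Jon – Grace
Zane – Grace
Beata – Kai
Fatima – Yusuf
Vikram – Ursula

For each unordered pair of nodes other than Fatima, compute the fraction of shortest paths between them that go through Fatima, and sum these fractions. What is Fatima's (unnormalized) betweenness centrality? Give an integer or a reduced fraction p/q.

Pairs whose geodesics pass through Fatima — Ursula–Yusuf: 1.
All other pairs contribute 0.
Summing the contributions gives betweenness(Fatima) = 1.

1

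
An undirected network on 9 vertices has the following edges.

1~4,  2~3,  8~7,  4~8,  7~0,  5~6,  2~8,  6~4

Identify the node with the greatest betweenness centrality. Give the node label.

8

Unnormalized betweenness of each node: 0:0, 1:0, 2:7, 3:0, 4:17, 5:0, 6:7, 7:7, 8:20.
8 has the largest value, 20, making it the main broker — the node through which the most shortest paths run.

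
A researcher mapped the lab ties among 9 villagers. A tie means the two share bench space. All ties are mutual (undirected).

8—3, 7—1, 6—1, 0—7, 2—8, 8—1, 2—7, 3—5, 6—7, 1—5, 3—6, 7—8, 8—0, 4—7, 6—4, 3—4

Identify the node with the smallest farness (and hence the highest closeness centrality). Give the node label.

7

Farness (sum of distances to all others) for each node — 0:15, 1:12, 2:15, 3:12, 4:13, 5:16, 6:12, 7:10, 8:11.
The smallest farness is 10, for 7, so 7 has the highest closeness.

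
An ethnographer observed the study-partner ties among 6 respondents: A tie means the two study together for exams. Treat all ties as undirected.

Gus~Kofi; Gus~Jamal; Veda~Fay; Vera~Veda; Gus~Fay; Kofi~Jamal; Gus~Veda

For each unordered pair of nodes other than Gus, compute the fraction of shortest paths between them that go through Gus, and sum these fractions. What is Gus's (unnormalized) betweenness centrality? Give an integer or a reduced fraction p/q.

6

Pairs whose geodesics pass through Gus — Kofi–Fay: 1; Kofi–Vera: 1; Kofi–Veda: 1; Jamal–Fay: 1; Jamal–Vera: 1; Jamal–Veda: 1.
All other pairs contribute 0.
Summing the contributions gives betweenness(Gus) = 6.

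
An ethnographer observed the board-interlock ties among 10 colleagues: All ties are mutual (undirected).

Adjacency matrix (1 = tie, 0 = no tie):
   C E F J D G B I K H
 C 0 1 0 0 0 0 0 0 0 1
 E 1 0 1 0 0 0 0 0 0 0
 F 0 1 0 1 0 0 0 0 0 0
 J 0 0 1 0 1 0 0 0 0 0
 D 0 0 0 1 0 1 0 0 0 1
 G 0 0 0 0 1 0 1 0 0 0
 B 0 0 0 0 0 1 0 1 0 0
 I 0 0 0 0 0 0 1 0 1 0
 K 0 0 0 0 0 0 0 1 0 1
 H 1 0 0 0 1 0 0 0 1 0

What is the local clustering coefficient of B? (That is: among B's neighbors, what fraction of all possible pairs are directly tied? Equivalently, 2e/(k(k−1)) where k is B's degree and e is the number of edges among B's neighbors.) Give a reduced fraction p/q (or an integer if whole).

B's neighbors: G and I (k = 2).
Possible neighbor pairs: C(2,2) = 1. Edges among them: none → e = 0.
Clustering(B) = 0/1.

0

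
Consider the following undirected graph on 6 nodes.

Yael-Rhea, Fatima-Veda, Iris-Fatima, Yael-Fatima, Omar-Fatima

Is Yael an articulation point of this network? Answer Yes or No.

Yes

Removing Yael leaves {Fatima, Iris, Omar, and Veda} with no path to {Rhea}, so the network splits into 2 components. Yael is a cut vertex.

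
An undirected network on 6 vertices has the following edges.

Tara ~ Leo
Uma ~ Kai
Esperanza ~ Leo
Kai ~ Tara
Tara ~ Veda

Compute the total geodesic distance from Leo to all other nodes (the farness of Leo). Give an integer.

9

Distances from Leo: Esperanza:1, Kai:2, Tara:1, Uma:3, Veda:2.
Sum = 1 + 2 + 1 + 3 + 2 = 9.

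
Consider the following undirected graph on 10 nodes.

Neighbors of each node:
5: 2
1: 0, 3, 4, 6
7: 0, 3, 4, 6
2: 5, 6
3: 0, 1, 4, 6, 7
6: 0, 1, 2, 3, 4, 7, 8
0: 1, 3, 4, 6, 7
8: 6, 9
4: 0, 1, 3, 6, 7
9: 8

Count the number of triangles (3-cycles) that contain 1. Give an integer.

1's neighbors: 0, 3, 4, and 6.
Neighbor pairs that are themselves tied: 1–0–3; 1–0–4; 1–0–6; 1–3–4; 1–3–6; 1–4–6. Each forms one triangle with 1, for 6 in total.

6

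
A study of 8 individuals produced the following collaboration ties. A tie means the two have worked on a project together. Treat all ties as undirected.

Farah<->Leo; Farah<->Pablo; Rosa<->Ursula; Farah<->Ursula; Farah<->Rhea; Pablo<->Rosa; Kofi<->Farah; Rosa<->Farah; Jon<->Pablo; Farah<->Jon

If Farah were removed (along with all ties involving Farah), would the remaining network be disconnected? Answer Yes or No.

Removing Farah leaves {Kofi} with no path to {Jon, Pablo, Rosa, and Ursula}, so the network splits into 4 components. Farah is a cut vertex.

Yes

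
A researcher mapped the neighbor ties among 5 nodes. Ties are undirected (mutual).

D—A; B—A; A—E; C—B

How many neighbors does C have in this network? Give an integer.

C is directly tied to B. That is 1 neighbor, so the degree of C is 1.

1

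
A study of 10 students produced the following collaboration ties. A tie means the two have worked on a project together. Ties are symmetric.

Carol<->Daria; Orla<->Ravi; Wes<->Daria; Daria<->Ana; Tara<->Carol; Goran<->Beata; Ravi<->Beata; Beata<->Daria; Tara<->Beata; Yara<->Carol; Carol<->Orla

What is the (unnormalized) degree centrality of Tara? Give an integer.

2

Tara is directly tied to Beata and Carol. That is 2 neighbors, so the degree of Tara is 2.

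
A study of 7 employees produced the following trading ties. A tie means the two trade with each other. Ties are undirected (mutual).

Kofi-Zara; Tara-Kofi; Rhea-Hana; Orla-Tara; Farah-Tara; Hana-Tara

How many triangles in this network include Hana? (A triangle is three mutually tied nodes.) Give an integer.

0

Hana's neighbors are Rhea and Tara, but none of them are tied to each other, so no triangle contains Hana.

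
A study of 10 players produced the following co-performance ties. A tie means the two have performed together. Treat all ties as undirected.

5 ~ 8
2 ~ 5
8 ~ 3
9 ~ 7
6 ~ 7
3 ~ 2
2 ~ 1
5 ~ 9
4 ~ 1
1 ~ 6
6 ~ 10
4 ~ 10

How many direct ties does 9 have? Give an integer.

2

9 is directly tied to 5 and 7. That is 2 neighbors, so the degree of 9 is 2.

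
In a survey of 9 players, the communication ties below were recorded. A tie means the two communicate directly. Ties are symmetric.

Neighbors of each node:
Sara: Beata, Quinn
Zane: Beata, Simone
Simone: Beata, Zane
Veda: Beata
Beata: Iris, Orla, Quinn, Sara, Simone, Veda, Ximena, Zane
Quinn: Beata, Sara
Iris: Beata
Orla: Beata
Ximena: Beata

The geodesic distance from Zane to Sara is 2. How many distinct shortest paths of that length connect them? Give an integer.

1

The shortest distance is 2, and the only length-2 path is Zane–Beata–Sara. So there is exactly 1 shortest path.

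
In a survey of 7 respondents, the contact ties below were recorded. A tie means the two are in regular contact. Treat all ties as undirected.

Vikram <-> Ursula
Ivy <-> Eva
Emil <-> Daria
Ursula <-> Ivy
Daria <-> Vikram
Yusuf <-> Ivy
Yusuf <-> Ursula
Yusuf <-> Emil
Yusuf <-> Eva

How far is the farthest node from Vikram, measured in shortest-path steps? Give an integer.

Distances from Vikram: Daria:1, Emil:2, Eva:3, Ivy:2, Ursula:1, Yusuf:2.
The largest is 3 (to Eva), so the eccentricity of Vikram is 3.

3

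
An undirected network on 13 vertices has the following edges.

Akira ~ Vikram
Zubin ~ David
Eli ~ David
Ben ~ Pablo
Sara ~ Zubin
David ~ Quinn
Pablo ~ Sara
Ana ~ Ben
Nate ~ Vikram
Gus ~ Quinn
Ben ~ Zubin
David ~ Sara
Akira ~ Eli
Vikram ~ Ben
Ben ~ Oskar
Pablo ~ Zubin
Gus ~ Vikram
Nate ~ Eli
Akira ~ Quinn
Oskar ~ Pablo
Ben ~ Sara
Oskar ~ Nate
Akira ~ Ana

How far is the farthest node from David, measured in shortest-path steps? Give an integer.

Distances from David: Akira:2, Ana:3, Ben:2, Eli:1, Gus:2, Nate:2, Oskar:3, Pablo:2, Quinn:1, Sara:1, Vikram:3, Zubin:1.
The largest is 3 (to Vikram, Ana, and Oskar), so the eccentricity of David is 3.

3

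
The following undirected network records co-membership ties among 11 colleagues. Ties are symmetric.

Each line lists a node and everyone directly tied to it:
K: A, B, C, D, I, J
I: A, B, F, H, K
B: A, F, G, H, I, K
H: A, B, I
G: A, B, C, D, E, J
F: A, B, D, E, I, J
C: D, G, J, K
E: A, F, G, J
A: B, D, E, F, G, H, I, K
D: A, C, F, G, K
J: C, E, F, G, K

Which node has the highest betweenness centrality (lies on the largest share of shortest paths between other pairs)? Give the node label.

Unnormalized betweenness of each node: A:1343/180, B:44/15, C:9/20, D:8/5, E:101/180, F:41/12, G:131/36, H:0, I:113/90, J:21/10, K:55/12.
A has the largest value, 1343/180, making it the main broker — the node through which the most shortest paths run.

A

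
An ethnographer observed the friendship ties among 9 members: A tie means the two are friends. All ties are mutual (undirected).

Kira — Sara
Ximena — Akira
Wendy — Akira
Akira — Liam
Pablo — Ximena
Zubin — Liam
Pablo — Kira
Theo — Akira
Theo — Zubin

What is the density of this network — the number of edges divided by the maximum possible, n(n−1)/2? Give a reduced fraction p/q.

There are 9 edges and 9 nodes, so the maximum possible is C(9,2) = 36.
Density = 9/36 = 1/4.

1/4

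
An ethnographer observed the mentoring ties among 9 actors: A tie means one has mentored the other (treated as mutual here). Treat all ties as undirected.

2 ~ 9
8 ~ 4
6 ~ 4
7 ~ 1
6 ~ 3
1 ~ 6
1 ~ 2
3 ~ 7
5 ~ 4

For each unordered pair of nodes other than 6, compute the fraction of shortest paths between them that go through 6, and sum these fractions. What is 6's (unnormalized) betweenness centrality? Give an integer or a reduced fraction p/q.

33/2

Pairs whose geodesics pass through 6 — 8–2: 1; 8–9: 1; 8–1: 1; 8–3: 1; 8–7: 2/2; 2–4: 1; 2–5: 1; 2–3: 1/2; 9–4: 1; 9–5: 1; 9–3: 1/2; 1–4: 1; 1–5: 1; 1–3: 1/2 … (+4 more pairs).
All other pairs contribute 0.
Summing the contributions gives betweenness(6) = 33/2.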